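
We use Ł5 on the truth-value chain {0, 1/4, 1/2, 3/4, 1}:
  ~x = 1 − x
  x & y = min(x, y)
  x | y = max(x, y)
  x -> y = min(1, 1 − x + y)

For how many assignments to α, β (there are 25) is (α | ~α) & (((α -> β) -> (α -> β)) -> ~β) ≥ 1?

2

value 1: 2 assignments (counts)
value 3/4: 6 assignments
value 1/2: 7 assignments
value 1/4: 5 assignments
value 0: 5 assignments
So 2 of the 25 assignments meet the threshold.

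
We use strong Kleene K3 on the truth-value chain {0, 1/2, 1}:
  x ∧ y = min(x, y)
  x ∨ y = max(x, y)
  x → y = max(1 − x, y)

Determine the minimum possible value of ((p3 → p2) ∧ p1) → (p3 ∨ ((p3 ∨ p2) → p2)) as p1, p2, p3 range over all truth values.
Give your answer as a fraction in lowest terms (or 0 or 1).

Take p1 = 1/2, p2 = 0, p3 = 1/2:
p3 → p2 = 1/2 → 0 = 1/2
(p3 → p2) ∧ p1 = 1/2 ∧ 1/2 = 1/2
p3 ∨ p2 = 1/2 ∨ 0 = 1/2
(p3 ∨ p2) → p2 = 1/2 → 0 = 1/2
p3 ∨ ((p3 ∨ p2) → p2) = 1/2 ∨ 1/2 = 1/2
((p3 → p2) ∧ p1) → (p3 ∨ ((p3 ∨ p2) → p2)) = 1/2 → 1/2 = 1/2
No assignment yields a value below 1/2, so this is the minimum.

1/2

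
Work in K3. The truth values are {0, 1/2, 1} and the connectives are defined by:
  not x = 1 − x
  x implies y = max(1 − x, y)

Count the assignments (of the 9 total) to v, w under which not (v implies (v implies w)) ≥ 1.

v = 0, w = 0 ↦ 0  <
v = 0, w = 1/2 ↦ 0  <
v = 0, w = 1 ↦ 0  <
v = 1/2, w = 0 ↦ 1/2  <
v = 1/2, w = 1/2 ↦ 1/2  <
v = 1/2, w = 1 ↦ 0  <
v = 1, w = 0 ↦ 1  ≥
v = 1, w = 1/2 ↦ 1/2  <
v = 1, w = 1 ↦ 0  <
So 1 of the 9 assignments meets the threshold.

1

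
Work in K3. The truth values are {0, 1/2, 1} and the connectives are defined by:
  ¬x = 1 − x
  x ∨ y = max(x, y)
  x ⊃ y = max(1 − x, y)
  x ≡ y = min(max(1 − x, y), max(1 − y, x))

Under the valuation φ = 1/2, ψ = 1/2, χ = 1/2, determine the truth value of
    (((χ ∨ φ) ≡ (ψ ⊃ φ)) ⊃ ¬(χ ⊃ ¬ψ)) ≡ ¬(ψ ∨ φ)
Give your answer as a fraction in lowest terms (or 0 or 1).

χ ∨ φ = 1/2 ∨ 1/2 = 1/2
ψ ⊃ φ = 1/2 ⊃ 1/2 = 1/2
(χ ∨ φ) ≡ (ψ ⊃ φ) = 1/2 ≡ 1/2 = 1/2
¬ψ = ¬1/2 = 1/2
χ ⊃ ¬ψ = 1/2 ⊃ 1/2 = 1/2
¬(χ ⊃ ¬ψ) = ¬1/2 = 1/2
((χ ∨ φ) ≡ (ψ ⊃ φ)) ⊃ ¬(χ ⊃ ¬ψ) = 1/2 ⊃ 1/2 = 1/2
ψ ∨ φ = 1/2 ∨ 1/2 = 1/2
¬(ψ ∨ φ) = ¬1/2 = 1/2
(((χ ∨ φ) ≡ (ψ ⊃ φ)) ⊃ ¬(χ ⊃ ¬ψ)) ≡ ¬(ψ ∨ φ) = 1/2 ≡ 1/2 = 1/2

1/2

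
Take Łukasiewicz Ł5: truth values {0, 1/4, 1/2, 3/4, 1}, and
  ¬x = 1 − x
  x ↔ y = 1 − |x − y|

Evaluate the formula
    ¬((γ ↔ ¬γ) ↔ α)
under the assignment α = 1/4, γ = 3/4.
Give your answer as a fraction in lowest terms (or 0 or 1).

¬γ = ¬3/4 = 1/4
γ ↔ ¬γ = 3/4 ↔ 1/4 = 1/2
(γ ↔ ¬γ) ↔ α = 1/2 ↔ 1/4 = 3/4
¬((γ ↔ ¬γ) ↔ α) = ¬3/4 = 1/4

1/4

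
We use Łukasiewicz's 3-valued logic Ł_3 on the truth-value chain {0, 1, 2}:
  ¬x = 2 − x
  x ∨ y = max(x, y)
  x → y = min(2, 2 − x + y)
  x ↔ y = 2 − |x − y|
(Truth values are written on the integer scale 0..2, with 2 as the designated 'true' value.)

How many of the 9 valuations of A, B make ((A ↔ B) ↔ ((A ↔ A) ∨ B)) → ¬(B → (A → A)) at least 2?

2

A = 0, B = 0 ↦ 0  <
A = 0, B = 1 ↦ 1  <
A = 0, B = 2 ↦ 2  ≥
A = 1, B = 0 ↦ 1  <
A = 1, B = 1 ↦ 0  <
A = 1, B = 2 ↦ 1  <
A = 2, B = 0 ↦ 2  ≥
A = 2, B = 1 ↦ 1  <
A = 2, B = 2 ↦ 0  <
So 2 of the 9 assignments meet the threshold.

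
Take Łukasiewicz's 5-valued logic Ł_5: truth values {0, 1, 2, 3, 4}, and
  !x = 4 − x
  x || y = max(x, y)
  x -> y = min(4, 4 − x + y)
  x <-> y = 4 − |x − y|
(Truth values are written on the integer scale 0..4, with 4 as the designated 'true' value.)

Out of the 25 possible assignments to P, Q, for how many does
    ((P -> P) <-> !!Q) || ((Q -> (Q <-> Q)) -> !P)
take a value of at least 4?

value 4: 9 assignments (counts)
value 3: 7 assignments
value 2: 5 assignments
value 1: 3 assignments
value 0: 1 assignment
So 9 of the 25 assignments meet the threshold.

9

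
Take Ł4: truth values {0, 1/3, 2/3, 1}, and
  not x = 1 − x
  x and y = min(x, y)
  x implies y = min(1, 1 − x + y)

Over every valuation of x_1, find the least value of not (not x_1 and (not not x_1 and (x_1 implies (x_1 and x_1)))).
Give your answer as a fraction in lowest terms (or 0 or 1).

2/3

Take x_1 = 1/3:
not x_1 = not 1/3 = 2/3
not x_1 = not 1/3 = 2/3
not not x_1 = not 2/3 = 1/3
x_1 and x_1 = 1/3 and 1/3 = 1/3
x_1 implies (x_1 and x_1) = 1/3 implies 1/3 = 1
not not x_1 and (x_1 implies (x_1 and x_1)) = 1/3 and 1 = 1/3
not x_1 and (not not x_1 and (x_1 implies (x_1 and x_1))) = 2/3 and 1/3 = 1/3
not (not x_1 and (not not x_1 and (x_1 implies (x_1 and x_1)))) = not 1/3 = 2/3
No assignment yields a value below 2/3, so this is the minimum.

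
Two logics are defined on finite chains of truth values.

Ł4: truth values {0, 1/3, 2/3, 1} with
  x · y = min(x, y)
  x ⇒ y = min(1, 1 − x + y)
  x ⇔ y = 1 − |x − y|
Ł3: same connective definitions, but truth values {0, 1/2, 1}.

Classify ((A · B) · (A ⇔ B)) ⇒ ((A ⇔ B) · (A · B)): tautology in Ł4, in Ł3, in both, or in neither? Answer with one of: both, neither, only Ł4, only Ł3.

both

In Ł4: every assignment gives 1 — tautology.
In Ł3: every assignment gives 1 — tautology.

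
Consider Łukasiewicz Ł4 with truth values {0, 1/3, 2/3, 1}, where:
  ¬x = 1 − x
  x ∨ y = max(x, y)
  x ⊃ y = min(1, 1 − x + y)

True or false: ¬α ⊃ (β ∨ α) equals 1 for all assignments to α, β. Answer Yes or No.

No

Counterexample: take α = 0, β = 0.
¬α = ¬0 = 1
β ∨ α = 0 ∨ 0 = 0
¬α ⊃ (β ∨ α) = 1 ⊃ 0 = 0
This gives 0 ≠ 1.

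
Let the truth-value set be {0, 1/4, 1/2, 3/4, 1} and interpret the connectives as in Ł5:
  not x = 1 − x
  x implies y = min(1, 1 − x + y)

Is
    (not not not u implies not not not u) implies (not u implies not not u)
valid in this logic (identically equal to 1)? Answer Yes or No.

Counterexample: take u = 0.
not u = not 0 = 1
not not u = not 1 = 0
not not not u = not 0 = 1
not u = not 0 = 1
not not u = not 1 = 0
not not not u = not 0 = 1
not not not u implies not not not u = 1 implies 1 = 1
not u = not 0 = 1
not u = not 0 = 1
not not u = not 1 = 0
not u implies not not u = 1 implies 0 = 0
(not not not u implies not not not u) implies (not u implies not not u) = 1 implies 0 = 0
This gives 0 ≠ 1.

No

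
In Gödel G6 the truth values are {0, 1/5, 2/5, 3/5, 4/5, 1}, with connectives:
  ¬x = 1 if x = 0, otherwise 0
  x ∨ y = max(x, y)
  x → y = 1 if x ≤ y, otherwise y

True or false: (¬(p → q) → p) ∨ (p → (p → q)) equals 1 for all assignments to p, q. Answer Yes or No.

No

Counterexample: take p = 1/5, q = 0.
p → q = 1/5 → 0 = 0
¬(p → q) = ¬0 = 1
¬(p → q) → p = 1 → 1/5 = 1/5
p → q = 1/5 → 0 = 0
p → (p → q) = 1/5 → 0 = 0
(¬(p → q) → p) ∨ (p → (p → q)) = 1/5 ∨ 0 = 1/5
This gives 1/5 ≠ 1.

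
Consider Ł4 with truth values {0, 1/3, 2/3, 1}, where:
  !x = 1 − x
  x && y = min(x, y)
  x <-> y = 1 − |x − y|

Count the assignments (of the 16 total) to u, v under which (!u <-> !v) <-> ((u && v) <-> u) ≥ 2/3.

13

u = 0, v = 0 ↦ 1  ≥
u = 0, v = 1/3 ↦ 2/3  ≥
u = 0, v = 2/3 ↦ 1/3  <
u = 0, v = 1 ↦ 0  <
u = 1/3, v = 0 ↦ 1  ≥
u = 1/3, v = 1/3 ↦ 1  ≥
u = 1/3, v = 2/3 ↦ 2/3  ≥
u = 1/3, v = 1 ↦ 1/3  <
u = 2/3, v = 0 ↦ 1  ≥
u = 2/3, v = 1/3 ↦ 1  ≥
u = 2/3, v = 2/3 ↦ 1  ≥
u = 2/3, v = 1 ↦ 2/3  ≥
u = 1, v = 0 ↦ 1  ≥
u = 1, v = 1/3 ↦ 1  ≥
u = 1, v = 2/3 ↦ 1  ≥
u = 1, v = 1 ↦ 1  ≥
So 13 of the 16 assignments meet the threshold.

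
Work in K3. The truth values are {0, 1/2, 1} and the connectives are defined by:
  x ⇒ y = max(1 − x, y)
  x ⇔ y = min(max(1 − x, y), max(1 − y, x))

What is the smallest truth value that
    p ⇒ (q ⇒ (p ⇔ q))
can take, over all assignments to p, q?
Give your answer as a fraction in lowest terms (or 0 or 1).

1/2

Take p = 1/2, q = 1/2:
p ⇔ q = 1/2 ⇔ 1/2 = 1/2
q ⇒ (p ⇔ q) = 1/2 ⇒ 1/2 = 1/2
p ⇒ (q ⇒ (p ⇔ q)) = 1/2 ⇒ 1/2 = 1/2
No assignment yields a value below 1/2, so this is the minimum.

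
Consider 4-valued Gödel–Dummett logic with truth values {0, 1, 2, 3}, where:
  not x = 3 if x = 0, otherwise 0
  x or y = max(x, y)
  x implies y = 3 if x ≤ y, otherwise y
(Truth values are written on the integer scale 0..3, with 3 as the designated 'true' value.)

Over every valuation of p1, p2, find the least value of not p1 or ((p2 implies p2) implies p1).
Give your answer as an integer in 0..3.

Take p1 = 1, p2 = 0:
not p1 = not 1 = 0
p2 implies p2 = 0 implies 0 = 3
(p2 implies p2) implies p1 = 3 implies 1 = 1
not p1 or ((p2 implies p2) implies p1) = 0 or 1 = 1
No assignment yields a value below 1, so this is the minimum.

1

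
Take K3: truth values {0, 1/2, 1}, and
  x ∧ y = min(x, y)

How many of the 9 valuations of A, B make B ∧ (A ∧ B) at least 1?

1

A = 0, B = 0 ↦ 0  <
A = 0, B = 1/2 ↦ 0  <
A = 0, B = 1 ↦ 0  <
A = 1/2, B = 0 ↦ 0  <
A = 1/2, B = 1/2 ↦ 1/2  <
A = 1/2, B = 1 ↦ 1/2  <
A = 1, B = 0 ↦ 0  <
A = 1, B = 1/2 ↦ 1/2  <
A = 1, B = 1 ↦ 1  ≥
So 1 of the 9 assignments meets the threshold.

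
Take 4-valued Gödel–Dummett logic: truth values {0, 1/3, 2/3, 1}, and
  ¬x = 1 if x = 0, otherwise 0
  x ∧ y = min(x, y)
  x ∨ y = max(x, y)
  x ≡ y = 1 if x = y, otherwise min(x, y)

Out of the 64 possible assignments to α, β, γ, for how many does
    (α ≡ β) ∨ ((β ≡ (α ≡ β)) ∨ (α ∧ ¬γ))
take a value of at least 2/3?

value 1: 40 assignments (counts)
value 2/3: 4 assignments (counts)
value 1/3: 8 assignments
value 0: 12 assignments
So 44 of the 64 assignments meet the threshold.

44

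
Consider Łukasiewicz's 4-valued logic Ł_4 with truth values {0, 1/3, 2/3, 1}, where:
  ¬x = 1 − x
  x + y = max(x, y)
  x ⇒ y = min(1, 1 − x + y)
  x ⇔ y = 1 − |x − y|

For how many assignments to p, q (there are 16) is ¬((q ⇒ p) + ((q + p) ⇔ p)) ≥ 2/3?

p = 0, q = 0 ↦ 0  <
p = 0, q = 1/3 ↦ 1/3  <
p = 0, q = 2/3 ↦ 2/3  ≥
p = 0, q = 1 ↦ 1  ≥
p = 1/3, q = 0 ↦ 0  <
p = 1/3, q = 1/3 ↦ 0  <
p = 1/3, q = 2/3 ↦ 1/3  <
p = 1/3, q = 1 ↦ 2/3  ≥
p = 2/3, q = 0 ↦ 0  <
p = 2/3, q = 1/3 ↦ 0  <
p = 2/3, q = 2/3 ↦ 0  <
p = 2/3, q = 1 ↦ 1/3  <
p = 1, q = 0 ↦ 0  <
p = 1, q = 1/3 ↦ 0  <
p = 1, q = 2/3 ↦ 0  <
p = 1, q = 1 ↦ 0  <
So 3 of the 16 assignments meet the threshold.

3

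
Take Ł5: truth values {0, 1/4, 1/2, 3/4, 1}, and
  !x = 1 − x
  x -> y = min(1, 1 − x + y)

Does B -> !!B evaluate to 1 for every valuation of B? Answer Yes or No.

Yes

B = 0 ↦ 1
B = 1/4 ↦ 1
B = 1/2 ↦ 1
B = 3/4 ↦ 1
B = 1 ↦ 1
Every assignment gives a value ≥ 1.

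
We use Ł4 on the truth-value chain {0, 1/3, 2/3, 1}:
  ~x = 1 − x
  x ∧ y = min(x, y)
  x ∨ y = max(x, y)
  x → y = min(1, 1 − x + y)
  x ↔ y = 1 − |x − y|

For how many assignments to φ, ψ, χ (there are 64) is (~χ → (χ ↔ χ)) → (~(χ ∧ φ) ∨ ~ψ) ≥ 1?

value 1: 37 assignments (counts)
value 2/3: 19 assignments
value 1/3: 7 assignments
value 0: 1 assignment
So 37 of the 64 assignments meet the threshold.

37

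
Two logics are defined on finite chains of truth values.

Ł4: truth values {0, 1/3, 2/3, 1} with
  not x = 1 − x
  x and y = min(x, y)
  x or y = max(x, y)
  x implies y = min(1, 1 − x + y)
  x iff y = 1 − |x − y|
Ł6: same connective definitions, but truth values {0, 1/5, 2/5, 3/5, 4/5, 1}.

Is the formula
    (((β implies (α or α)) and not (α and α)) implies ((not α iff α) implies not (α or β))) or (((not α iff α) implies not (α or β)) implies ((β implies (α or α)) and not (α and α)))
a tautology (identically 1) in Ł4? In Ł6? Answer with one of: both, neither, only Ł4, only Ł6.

In Ł4: every assignment gives 1 — tautology.
In Ł6: every assignment gives 1 — tautology.

both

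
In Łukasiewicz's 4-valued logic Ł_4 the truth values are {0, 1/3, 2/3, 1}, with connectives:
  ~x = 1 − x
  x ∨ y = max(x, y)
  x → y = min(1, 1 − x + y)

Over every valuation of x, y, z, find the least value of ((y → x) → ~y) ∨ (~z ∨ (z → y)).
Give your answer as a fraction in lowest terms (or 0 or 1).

Take x = 1/3, y = 1/3, z = 2/3:
y → x = 1/3 → 1/3 = 1
~y = ~1/3 = 2/3
(y → x) → ~y = 1 → 2/3 = 2/3
~z = ~2/3 = 1/3
z → y = 2/3 → 1/3 = 2/3
~z ∨ (z → y) = 1/3 ∨ 2/3 = 2/3
((y → x) → ~y) ∨ (~z ∨ (z → y)) = 2/3 ∨ 2/3 = 2/3
No assignment yields a value below 2/3, so this is the minimum.

2/3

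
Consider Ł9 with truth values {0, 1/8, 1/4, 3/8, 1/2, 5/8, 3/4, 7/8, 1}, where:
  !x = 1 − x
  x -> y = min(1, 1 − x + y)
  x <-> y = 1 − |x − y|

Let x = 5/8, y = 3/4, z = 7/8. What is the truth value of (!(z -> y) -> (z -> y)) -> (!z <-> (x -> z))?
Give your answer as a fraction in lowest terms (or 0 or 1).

1/8

z -> y = 7/8 -> 3/4 = 7/8
!(z -> y) = !7/8 = 1/8
z -> y = 7/8 -> 3/4 = 7/8
!(z -> y) -> (z -> y) = 1/8 -> 7/8 = 1
!z = !7/8 = 1/8
x -> z = 5/8 -> 7/8 = 1
!z <-> (x -> z) = 1/8 <-> 1 = 1/8
(!(z -> y) -> (z -> y)) -> (!z <-> (x -> z)) = 1 -> 1/8 = 1/8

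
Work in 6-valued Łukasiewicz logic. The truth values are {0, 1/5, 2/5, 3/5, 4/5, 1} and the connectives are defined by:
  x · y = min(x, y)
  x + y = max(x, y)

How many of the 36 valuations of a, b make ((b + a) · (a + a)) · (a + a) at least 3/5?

18

value 1: 6 assignments (counts)
value 4/5: 6 assignments (counts)
value 3/5: 6 assignments (counts)
value 2/5: 6 assignments
value 1/5: 6 assignments
value 0: 6 assignments
So 18 of the 36 assignments meet the threshold.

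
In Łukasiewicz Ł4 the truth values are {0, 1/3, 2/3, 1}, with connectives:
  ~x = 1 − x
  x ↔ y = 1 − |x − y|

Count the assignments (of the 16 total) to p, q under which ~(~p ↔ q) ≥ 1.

2

p = 0, q = 0 ↦ 1  ≥
p = 0, q = 1/3 ↦ 2/3  <
p = 0, q = 2/3 ↦ 1/3  <
p = 0, q = 1 ↦ 0  <
p = 1/3, q = 0 ↦ 2/3  <
p = 1/3, q = 1/3 ↦ 1/3  <
p = 1/3, q = 2/3 ↦ 0  <
p = 1/3, q = 1 ↦ 1/3  <
p = 2/3, q = 0 ↦ 1/3  <
p = 2/3, q = 1/3 ↦ 0  <
p = 2/3, q = 2/3 ↦ 1/3  <
p = 2/3, q = 1 ↦ 2/3  <
p = 1, q = 0 ↦ 0  <
p = 1, q = 1/3 ↦ 1/3  <
p = 1, q = 2/3 ↦ 2/3  <
p = 1, q = 1 ↦ 1  ≥
So 2 of the 16 assignments meet the threshold.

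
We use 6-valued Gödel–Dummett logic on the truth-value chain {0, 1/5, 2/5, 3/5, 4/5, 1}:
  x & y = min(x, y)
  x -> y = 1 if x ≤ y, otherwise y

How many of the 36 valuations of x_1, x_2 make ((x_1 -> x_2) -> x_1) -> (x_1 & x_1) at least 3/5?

33

value 1: 26 assignments (counts)
value 4/5: 4 assignments (counts)
value 3/5: 3 assignments (counts)
value 2/5: 2 assignments
value 1/5: 1 assignment
So 33 of the 36 assignments meet the threshold.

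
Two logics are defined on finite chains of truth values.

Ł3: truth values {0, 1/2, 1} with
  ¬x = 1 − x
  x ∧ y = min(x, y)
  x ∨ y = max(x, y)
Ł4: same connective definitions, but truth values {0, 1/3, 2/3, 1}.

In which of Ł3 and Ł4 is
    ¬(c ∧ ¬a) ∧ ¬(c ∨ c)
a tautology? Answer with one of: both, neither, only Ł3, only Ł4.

In Ł3: at a = 0, c = 1/2 the value is 1/2 — not a tautology.
In Ł4: at a = 0, c = 1/3 the value is 2/3 — not a tautology.

neither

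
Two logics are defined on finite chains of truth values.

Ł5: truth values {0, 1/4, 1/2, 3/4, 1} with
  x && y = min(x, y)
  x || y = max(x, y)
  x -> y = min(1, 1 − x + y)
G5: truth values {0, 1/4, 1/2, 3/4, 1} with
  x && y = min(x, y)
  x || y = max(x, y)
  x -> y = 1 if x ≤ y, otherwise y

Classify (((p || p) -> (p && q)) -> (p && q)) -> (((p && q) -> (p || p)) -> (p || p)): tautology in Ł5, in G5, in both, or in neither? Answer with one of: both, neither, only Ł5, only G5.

In Ł5: every assignment gives 1 — tautology.
In G5: at p = 1/4, q = 0 the value is 1/4 — not a tautology.

only Ł5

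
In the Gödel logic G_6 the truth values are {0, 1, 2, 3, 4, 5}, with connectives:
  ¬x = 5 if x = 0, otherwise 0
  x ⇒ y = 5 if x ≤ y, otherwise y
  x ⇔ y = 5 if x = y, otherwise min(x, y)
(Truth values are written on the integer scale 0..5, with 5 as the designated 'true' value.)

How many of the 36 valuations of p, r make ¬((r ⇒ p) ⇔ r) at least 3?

value 5: 11 assignments (counts)
value 0: 25 assignments
So 11 of the 36 assignments meet the threshold.

11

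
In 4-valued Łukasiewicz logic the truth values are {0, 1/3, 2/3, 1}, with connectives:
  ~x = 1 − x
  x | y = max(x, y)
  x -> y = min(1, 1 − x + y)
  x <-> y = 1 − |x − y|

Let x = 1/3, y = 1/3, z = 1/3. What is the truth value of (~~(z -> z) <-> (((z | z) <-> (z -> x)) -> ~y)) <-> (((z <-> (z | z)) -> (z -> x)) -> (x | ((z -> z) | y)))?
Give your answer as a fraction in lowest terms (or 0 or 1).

z -> z = 1/3 -> 1/3 = 1
~(z -> z) = ~1 = 0
~~(z -> z) = ~0 = 1
z | z = 1/3 | 1/3 = 1/3
z -> x = 1/3 -> 1/3 = 1
(z | z) <-> (z -> x) = 1/3 <-> 1 = 1/3
~y = ~1/3 = 2/3
((z | z) <-> (z -> x)) -> ~y = 1/3 -> 2/3 = 1
~~(z -> z) <-> (((z | z) <-> (z -> x)) -> ~y) = 1 <-> 1 = 1
z | z = 1/3 | 1/3 = 1/3
z <-> (z | z) = 1/3 <-> 1/3 = 1
z -> x = 1/3 -> 1/3 = 1
(z <-> (z | z)) -> (z -> x) = 1 -> 1 = 1
z -> z = 1/3 -> 1/3 = 1
(z -> z) | y = 1 | 1/3 = 1
x | ((z -> z) | y) = 1/3 | 1 = 1
((z <-> (z | z)) -> (z -> x)) -> (x | ((z -> z) | y)) = 1 -> 1 = 1
(~~(z -> z) <-> (((z | z) <-> (z -> x)) -> ~y)) <-> (((z <-> (z | z)) -> (z -> x)) -> (x | ((z -> z) | y))) = 1 <-> 1 = 1

1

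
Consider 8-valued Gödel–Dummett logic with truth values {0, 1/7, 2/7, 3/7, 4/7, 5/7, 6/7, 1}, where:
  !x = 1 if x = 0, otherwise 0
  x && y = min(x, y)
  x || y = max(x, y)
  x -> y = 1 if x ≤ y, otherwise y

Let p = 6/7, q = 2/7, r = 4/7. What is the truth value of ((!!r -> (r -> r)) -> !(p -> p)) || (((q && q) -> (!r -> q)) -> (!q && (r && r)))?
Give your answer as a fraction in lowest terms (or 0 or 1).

!r = !4/7 = 0
!!r = !0 = 1
r -> r = 4/7 -> 4/7 = 1
!!r -> (r -> r) = 1 -> 1 = 1
p -> p = 6/7 -> 6/7 = 1
!(p -> p) = !1 = 0
(!!r -> (r -> r)) -> !(p -> p) = 1 -> 0 = 0
q && q = 2/7 && 2/7 = 2/7
!r = !4/7 = 0
!r -> q = 0 -> 2/7 = 1
(q && q) -> (!r -> q) = 2/7 -> 1 = 1
!q = !2/7 = 0
r && r = 4/7 && 4/7 = 4/7
!q && (r && r) = 0 && 4/7 = 0
((q && q) -> (!r -> q)) -> (!q && (r && r)) = 1 -> 0 = 0
((!!r -> (r -> r)) -> !(p -> p)) || (((q && q) -> (!r -> q)) -> (!q && (r && r))) = 0 || 0 = 0

0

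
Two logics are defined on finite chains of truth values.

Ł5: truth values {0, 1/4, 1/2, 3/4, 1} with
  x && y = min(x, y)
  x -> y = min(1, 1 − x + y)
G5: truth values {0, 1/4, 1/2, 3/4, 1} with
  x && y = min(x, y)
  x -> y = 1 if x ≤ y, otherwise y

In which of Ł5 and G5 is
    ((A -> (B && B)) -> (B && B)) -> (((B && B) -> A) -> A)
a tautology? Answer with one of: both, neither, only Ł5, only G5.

In Ł5: every assignment gives 1 — tautology.
In G5: at A = 1/4, B = 0 the value is 1/4 — not a tautology.

only Ł5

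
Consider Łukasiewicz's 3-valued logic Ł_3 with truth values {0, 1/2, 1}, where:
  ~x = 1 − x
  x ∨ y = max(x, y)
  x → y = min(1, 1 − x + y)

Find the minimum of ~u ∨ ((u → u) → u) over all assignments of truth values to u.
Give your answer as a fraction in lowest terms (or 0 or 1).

1/2

Take u = 1/2:
~u = ~1/2 = 1/2
u → u = 1/2 → 1/2 = 1
(u → u) → u = 1 → 1/2 = 1/2
~u ∨ ((u → u) → u) = 1/2 ∨ 1/2 = 1/2
No assignment yields a value below 1/2, so this is the minimum.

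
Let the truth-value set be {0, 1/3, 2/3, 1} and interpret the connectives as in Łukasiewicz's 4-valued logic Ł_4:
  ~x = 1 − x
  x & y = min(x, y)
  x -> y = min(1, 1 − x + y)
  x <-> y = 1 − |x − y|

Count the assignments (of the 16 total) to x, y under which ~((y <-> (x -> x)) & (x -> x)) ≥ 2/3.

8

x = 0, y = 0 ↦ 1  ≥
x = 0, y = 1/3 ↦ 2/3  ≥
x = 0, y = 2/3 ↦ 1/3  <
x = 0, y = 1 ↦ 0  <
x = 1/3, y = 0 ↦ 1  ≥
x = 1/3, y = 1/3 ↦ 2/3  ≥
x = 1/3, y = 2/3 ↦ 1/3  <
x = 1/3, y = 1 ↦ 0  <
x = 2/3, y = 0 ↦ 1  ≥
x = 2/3, y = 1/3 ↦ 2/3  ≥
x = 2/3, y = 2/3 ↦ 1/3  <
x = 2/3, y = 1 ↦ 0  <
x = 1, y = 0 ↦ 1  ≥
x = 1, y = 1/3 ↦ 2/3  ≥
x = 1, y = 2/3 ↦ 1/3  <
x = 1, y = 1 ↦ 0  <
So 8 of the 16 assignments meet the threshold.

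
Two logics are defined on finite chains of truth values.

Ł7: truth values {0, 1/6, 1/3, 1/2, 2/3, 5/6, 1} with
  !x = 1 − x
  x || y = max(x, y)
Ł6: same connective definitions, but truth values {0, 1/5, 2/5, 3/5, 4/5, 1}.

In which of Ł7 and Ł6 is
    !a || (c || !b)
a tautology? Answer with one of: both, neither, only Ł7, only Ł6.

In Ł7: at a = 1/6, b = 1/6, c = 0 the value is 5/6 — not a tautology.
In Ł6: at a = 1/5, b = 1/5, c = 0 the value is 4/5 — not a tautology.

neither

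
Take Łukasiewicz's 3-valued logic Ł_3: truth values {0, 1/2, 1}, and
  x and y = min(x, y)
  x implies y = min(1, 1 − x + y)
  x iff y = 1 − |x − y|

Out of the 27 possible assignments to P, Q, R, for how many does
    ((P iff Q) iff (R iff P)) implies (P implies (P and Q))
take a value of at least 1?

value 1: 22 assignments (counts)
value 1/2: 4 assignments
value 0: 1 assignment
So 22 of the 27 assignments meet the threshold.

22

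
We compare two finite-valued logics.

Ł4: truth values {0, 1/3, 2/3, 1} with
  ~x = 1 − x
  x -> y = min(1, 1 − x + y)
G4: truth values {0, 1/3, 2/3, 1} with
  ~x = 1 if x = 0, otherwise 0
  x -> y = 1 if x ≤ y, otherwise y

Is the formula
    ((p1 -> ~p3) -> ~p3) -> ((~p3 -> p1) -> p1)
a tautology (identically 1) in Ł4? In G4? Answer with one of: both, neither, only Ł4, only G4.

In Ł4: every assignment gives 1 — tautology.
In G4: at p1 = 1/3, p3 = 1/3 the value is 1/3 — not a tautology.

only Ł4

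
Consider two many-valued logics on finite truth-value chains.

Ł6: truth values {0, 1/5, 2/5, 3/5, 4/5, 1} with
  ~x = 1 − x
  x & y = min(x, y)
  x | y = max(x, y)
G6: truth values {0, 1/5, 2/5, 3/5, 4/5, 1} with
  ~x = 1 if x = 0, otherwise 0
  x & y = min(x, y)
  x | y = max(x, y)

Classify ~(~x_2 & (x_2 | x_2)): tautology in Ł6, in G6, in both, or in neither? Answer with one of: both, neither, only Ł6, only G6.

only G6

In Ł6: at x_2 = 1/5 the value is 4/5 — not a tautology.
In G6: every assignment gives 1 — tautology.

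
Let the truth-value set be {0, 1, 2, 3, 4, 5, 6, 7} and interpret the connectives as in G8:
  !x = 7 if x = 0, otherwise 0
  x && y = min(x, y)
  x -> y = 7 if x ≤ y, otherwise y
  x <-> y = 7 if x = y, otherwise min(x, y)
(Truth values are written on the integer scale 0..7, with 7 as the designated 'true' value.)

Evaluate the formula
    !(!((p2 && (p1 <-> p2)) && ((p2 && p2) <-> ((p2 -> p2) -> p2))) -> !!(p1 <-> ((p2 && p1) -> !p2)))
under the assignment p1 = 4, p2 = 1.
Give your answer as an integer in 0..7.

p1 <-> p2 = 4 <-> 1 = 1
p2 && (p1 <-> p2) = 1 && 1 = 1
p2 && p2 = 1 && 1 = 1
p2 -> p2 = 1 -> 1 = 7
(p2 -> p2) -> p2 = 7 -> 1 = 1
(p2 && p2) <-> ((p2 -> p2) -> p2) = 1 <-> 1 = 7
(p2 && (p1 <-> p2)) && ((p2 && p2) <-> ((p2 -> p2) -> p2)) = 1 && 7 = 1
!((p2 && (p1 <-> p2)) && ((p2 && p2) <-> ((p2 -> p2) -> p2))) = !1 = 0
p2 && p1 = 1 && 4 = 1
!p2 = !1 = 0
(p2 && p1) -> !p2 = 1 -> 0 = 0
p1 <-> ((p2 && p1) -> !p2) = 4 <-> 0 = 0
!(p1 <-> ((p2 && p1) -> !p2)) = !0 = 7
!!(p1 <-> ((p2 && p1) -> !p2)) = !7 = 0
!((p2 && (p1 <-> p2)) && ((p2 && p2) <-> ((p2 -> p2) -> p2))) -> !!(p1 <-> ((p2 && p1) -> !p2)) = 0 -> 0 = 7
!(!((p2 && (p1 <-> p2)) && ((p2 && p2) <-> ((p2 -> p2) -> p2))) -> !!(p1 <-> ((p2 && p1) -> !p2))) = !7 = 0

0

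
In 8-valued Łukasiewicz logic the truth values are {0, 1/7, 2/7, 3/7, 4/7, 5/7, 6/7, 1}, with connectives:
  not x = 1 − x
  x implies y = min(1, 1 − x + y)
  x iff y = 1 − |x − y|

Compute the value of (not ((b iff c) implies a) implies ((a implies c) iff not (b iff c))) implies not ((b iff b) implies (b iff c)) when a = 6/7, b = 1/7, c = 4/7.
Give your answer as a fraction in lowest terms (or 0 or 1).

b iff c = 1/7 iff 4/7 = 4/7
(b iff c) implies a = 4/7 implies 6/7 = 1
not ((b iff c) implies a) = not 1 = 0
a implies c = 6/7 implies 4/7 = 5/7
b iff c = 1/7 iff 4/7 = 4/7
not (b iff c) = not 4/7 = 3/7
(a implies c) iff not (b iff c) = 5/7 iff 3/7 = 5/7
not ((b iff c) implies a) implies ((a implies c) iff not (b iff c)) = 0 implies 5/7 = 1
b iff b = 1/7 iff 1/7 = 1
b iff c = 1/7 iff 4/7 = 4/7
(b iff b) implies (b iff c) = 1 implies 4/7 = 4/7
not ((b iff b) implies (b iff c)) = not 4/7 = 3/7
(not ((b iff c) implies a) implies ((a implies c) iff not (b iff c))) implies not ((b iff b) implies (b iff c)) = 1 implies 3/7 = 3/7

3/7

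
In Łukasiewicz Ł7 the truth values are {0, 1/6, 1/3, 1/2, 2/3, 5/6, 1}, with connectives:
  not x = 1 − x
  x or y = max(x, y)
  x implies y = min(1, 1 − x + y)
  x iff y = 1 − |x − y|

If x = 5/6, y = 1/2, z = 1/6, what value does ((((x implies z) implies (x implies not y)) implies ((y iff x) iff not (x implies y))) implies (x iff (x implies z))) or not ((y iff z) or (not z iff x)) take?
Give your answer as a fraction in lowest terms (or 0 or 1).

x implies z = 5/6 implies 1/6 = 1/3
not y = not 1/2 = 1/2
x implies not y = 5/6 implies 1/2 = 2/3
(x implies z) implies (x implies not y) = 1/3 implies 2/3 = 1
y iff x = 1/2 iff 5/6 = 2/3
x implies y = 5/6 implies 1/2 = 2/3
not (x implies y) = not 2/3 = 1/3
(y iff x) iff not (x implies y) = 2/3 iff 1/3 = 2/3
((x implies z) implies (x implies not y)) implies ((y iff x) iff not (x implies y)) = 1 implies 2/3 = 2/3
x implies z = 5/6 implies 1/6 = 1/3
x iff (x implies z) = 5/6 iff 1/3 = 1/2
(((x implies z) implies (x implies not y)) implies ((y iff x) iff not (x implies y))) implies (x iff (x implies z)) = 2/3 implies 1/2 = 5/6
y iff z = 1/2 iff 1/6 = 2/3
not z = not 1/6 = 5/6
not z iff x = 5/6 iff 5/6 = 1
(y iff z) or (not z iff x) = 2/3 or 1 = 1
not ((y iff z) or (not z iff x)) = not 1 = 0
((((x implies z) implies (x implies not y)) implies ((y iff x) iff not (x implies y))) implies (x iff (x implies z))) or not ((y iff z) or (not z iff x)) = 5/6 or 0 = 5/6

5/6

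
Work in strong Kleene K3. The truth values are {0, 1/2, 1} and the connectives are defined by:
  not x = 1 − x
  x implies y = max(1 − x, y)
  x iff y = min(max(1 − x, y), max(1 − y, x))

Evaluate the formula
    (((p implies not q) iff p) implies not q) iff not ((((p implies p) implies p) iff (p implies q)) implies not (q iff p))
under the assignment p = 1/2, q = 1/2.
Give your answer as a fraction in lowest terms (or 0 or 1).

not q = not 1/2 = 1/2
p implies not q = 1/2 implies 1/2 = 1/2
(p implies not q) iff p = 1/2 iff 1/2 = 1/2
not q = not 1/2 = 1/2
((p implies not q) iff p) implies not q = 1/2 implies 1/2 = 1/2
p implies p = 1/2 implies 1/2 = 1/2
(p implies p) implies p = 1/2 implies 1/2 = 1/2
p implies q = 1/2 implies 1/2 = 1/2
((p implies p) implies p) iff (p implies q) = 1/2 iff 1/2 = 1/2
q iff p = 1/2 iff 1/2 = 1/2
not (q iff p) = not 1/2 = 1/2
(((p implies p) implies p) iff (p implies q)) implies not (q iff p) = 1/2 implies 1/2 = 1/2
not ((((p implies p) implies p) iff (p implies q)) implies not (q iff p)) = not 1/2 = 1/2
(((p implies not q) iff p) implies not q) iff not ((((p implies p) implies p) iff (p implies q)) implies not (q iff p)) = 1/2 iff 1/2 = 1/2

1/2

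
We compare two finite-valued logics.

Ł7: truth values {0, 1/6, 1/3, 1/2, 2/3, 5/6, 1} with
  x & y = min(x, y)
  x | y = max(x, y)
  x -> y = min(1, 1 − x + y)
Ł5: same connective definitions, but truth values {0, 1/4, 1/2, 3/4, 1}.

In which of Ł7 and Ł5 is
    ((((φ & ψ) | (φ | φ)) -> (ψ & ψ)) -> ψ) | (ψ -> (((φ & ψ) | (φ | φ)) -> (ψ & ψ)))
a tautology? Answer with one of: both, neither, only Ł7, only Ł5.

both

In Ł7: every assignment gives 1 — tautology.
In Ł5: every assignment gives 1 — tautology.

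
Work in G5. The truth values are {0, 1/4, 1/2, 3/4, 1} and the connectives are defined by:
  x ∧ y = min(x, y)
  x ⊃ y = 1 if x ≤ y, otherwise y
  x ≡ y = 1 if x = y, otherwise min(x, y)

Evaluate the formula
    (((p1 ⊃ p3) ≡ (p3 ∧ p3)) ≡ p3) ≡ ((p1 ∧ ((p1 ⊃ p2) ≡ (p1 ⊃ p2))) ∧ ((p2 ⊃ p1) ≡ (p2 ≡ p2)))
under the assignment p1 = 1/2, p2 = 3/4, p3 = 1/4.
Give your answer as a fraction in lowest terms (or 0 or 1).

p1 ⊃ p3 = 1/2 ⊃ 1/4 = 1/4
p3 ∧ p3 = 1/4 ∧ 1/4 = 1/4
(p1 ⊃ p3) ≡ (p3 ∧ p3) = 1/4 ≡ 1/4 = 1
((p1 ⊃ p3) ≡ (p3 ∧ p3)) ≡ p3 = 1 ≡ 1/4 = 1/4
p1 ⊃ p2 = 1/2 ⊃ 3/4 = 1
p1 ⊃ p2 = 1/2 ⊃ 3/4 = 1
(p1 ⊃ p2) ≡ (p1 ⊃ p2) = 1 ≡ 1 = 1
p1 ∧ ((p1 ⊃ p2) ≡ (p1 ⊃ p2)) = 1/2 ∧ 1 = 1/2
p2 ⊃ p1 = 3/4 ⊃ 1/2 = 1/2
p2 ≡ p2 = 3/4 ≡ 3/4 = 1
(p2 ⊃ p1) ≡ (p2 ≡ p2) = 1/2 ≡ 1 = 1/2
(p1 ∧ ((p1 ⊃ p2) ≡ (p1 ⊃ p2))) ∧ ((p2 ⊃ p1) ≡ (p2 ≡ p2)) = 1/2 ∧ 1/2 = 1/2
(((p1 ⊃ p3) ≡ (p3 ∧ p3)) ≡ p3) ≡ ((p1 ∧ ((p1 ⊃ p2) ≡ (p1 ⊃ p2))) ∧ ((p2 ⊃ p1) ≡ (p2 ≡ p2))) = 1/4 ≡ 1/2 = 1/4

1/4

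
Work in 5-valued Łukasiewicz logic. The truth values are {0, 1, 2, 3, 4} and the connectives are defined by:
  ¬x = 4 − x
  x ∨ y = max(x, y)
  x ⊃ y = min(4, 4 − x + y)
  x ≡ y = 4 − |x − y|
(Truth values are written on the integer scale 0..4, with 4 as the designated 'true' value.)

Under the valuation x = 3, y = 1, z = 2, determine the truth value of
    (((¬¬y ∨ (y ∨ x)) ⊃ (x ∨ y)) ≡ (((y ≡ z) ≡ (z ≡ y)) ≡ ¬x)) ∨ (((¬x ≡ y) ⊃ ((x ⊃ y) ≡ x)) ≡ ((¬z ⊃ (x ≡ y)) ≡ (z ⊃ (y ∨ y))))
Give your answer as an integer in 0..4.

4

¬y = ¬1 = 3
¬¬y = ¬3 = 1
y ∨ x = 1 ∨ 3 = 3
¬¬y ∨ (y ∨ x) = 1 ∨ 3 = 3
x ∨ y = 3 ∨ 1 = 3
(¬¬y ∨ (y ∨ x)) ⊃ (x ∨ y) = 3 ⊃ 3 = 4
y ≡ z = 1 ≡ 2 = 3
z ≡ y = 2 ≡ 1 = 3
(y ≡ z) ≡ (z ≡ y) = 3 ≡ 3 = 4
¬x = ¬3 = 1
((y ≡ z) ≡ (z ≡ y)) ≡ ¬x = 4 ≡ 1 = 1
((¬¬y ∨ (y ∨ x)) ⊃ (x ∨ y)) ≡ (((y ≡ z) ≡ (z ≡ y)) ≡ ¬x) = 4 ≡ 1 = 1
¬x = ¬3 = 1
¬x ≡ y = 1 ≡ 1 = 4
x ⊃ y = 3 ⊃ 1 = 2
(x ⊃ y) ≡ x = 2 ≡ 3 = 3
(¬x ≡ y) ⊃ ((x ⊃ y) ≡ x) = 4 ⊃ 3 = 3
¬z = ¬2 = 2
x ≡ y = 3 ≡ 1 = 2
¬z ⊃ (x ≡ y) = 2 ⊃ 2 = 4
y ∨ y = 1 ∨ 1 = 1
z ⊃ (y ∨ y) = 2 ⊃ 1 = 3
(¬z ⊃ (x ≡ y)) ≡ (z ⊃ (y ∨ y)) = 4 ≡ 3 = 3
((¬x ≡ y) ⊃ ((x ⊃ y) ≡ x)) ≡ ((¬z ⊃ (x ≡ y)) ≡ (z ⊃ (y ∨ y))) = 3 ≡ 3 = 4
(((¬¬y ∨ (y ∨ x)) ⊃ (x ∨ y)) ≡ (((y ≡ z) ≡ (z ≡ y)) ≡ ¬x)) ∨ (((¬x ≡ y) ⊃ ((x ⊃ y) ≡ x)) ≡ ((¬z ⊃ (x ≡ y)) ≡ (z ⊃ (y ∨ y)))) = 1 ∨ 4 = 4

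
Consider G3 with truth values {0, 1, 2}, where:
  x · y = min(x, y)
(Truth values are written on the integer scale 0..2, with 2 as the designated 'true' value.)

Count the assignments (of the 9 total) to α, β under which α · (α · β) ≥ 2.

1

α = 0, β = 0 ↦ 0  <
α = 0, β = 1 ↦ 0  <
α = 0, β = 2 ↦ 0  <
α = 1, β = 0 ↦ 0  <
α = 1, β = 1 ↦ 1  <
α = 1, β = 2 ↦ 1  <
α = 2, β = 0 ↦ 0  <
α = 2, β = 1 ↦ 1  <
α = 2, β = 2 ↦ 2  ≥
So 1 of the 9 assignments meets the threshold.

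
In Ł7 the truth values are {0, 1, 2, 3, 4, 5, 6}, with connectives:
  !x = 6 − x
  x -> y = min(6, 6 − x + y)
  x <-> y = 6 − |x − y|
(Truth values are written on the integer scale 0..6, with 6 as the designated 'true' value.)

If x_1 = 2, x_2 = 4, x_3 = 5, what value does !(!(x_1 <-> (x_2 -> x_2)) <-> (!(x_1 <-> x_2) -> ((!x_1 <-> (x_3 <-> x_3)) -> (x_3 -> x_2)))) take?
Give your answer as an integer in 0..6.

2

x_2 -> x_2 = 4 -> 4 = 6
x_1 <-> (x_2 -> x_2) = 2 <-> 6 = 2
!(x_1 <-> (x_2 -> x_2)) = !2 = 4
x_1 <-> x_2 = 2 <-> 4 = 4
!(x_1 <-> x_2) = !4 = 2
!x_1 = !2 = 4
x_3 <-> x_3 = 5 <-> 5 = 6
!x_1 <-> (x_3 <-> x_3) = 4 <-> 6 = 4
x_3 -> x_2 = 5 -> 4 = 5
(!x_1 <-> (x_3 <-> x_3)) -> (x_3 -> x_2) = 4 -> 5 = 6
!(x_1 <-> x_2) -> ((!x_1 <-> (x_3 <-> x_3)) -> (x_3 -> x_2)) = 2 -> 6 = 6
!(x_1 <-> (x_2 -> x_2)) <-> (!(x_1 <-> x_2) -> ((!x_1 <-> (x_3 <-> x_3)) -> (x_3 -> x_2))) = 4 <-> 6 = 4
!(!(x_1 <-> (x_2 -> x_2)) <-> (!(x_1 <-> x_2) -> ((!x_1 <-> (x_3 <-> x_3)) -> (x_3 -> x_2)))) = !4 = 2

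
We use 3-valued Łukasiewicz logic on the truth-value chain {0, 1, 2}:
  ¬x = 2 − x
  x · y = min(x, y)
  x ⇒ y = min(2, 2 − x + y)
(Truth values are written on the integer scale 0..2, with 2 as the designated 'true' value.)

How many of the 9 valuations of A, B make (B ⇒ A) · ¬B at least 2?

3

A = 0, B = 0 ↦ 2  ≥
A = 0, B = 1 ↦ 1  <
A = 0, B = 2 ↦ 0  <
A = 1, B = 0 ↦ 2  ≥
A = 1, B = 1 ↦ 1  <
A = 1, B = 2 ↦ 0  <
A = 2, B = 0 ↦ 2  ≥
A = 2, B = 1 ↦ 1  <
A = 2, B = 2 ↦ 0  <
So 3 of the 9 assignments meet the threshold.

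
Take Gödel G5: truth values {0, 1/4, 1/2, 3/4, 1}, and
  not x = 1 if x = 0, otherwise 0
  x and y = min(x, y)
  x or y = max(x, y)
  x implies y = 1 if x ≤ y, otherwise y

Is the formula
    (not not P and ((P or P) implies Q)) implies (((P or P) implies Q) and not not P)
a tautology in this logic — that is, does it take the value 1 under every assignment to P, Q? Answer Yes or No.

Yes

At P = 3/4, Q = 1, for instance:
not P = not 3/4 = 0
not not P = not 0 = 1
P or P = 3/4 or 3/4 = 3/4
(P or P) implies Q = 3/4 implies 1 = 1
not not P and ((P or P) implies Q) = 1 and 1 = 1
((P or P) implies Q) and not not P = 1 and 1 = 1
(not not P and ((P or P) implies Q)) implies (((P or P) implies Q) and not not P) = 1 implies 1 = 1
and checking the remaining 24 assignments likewise gives ≥ 1 in every case.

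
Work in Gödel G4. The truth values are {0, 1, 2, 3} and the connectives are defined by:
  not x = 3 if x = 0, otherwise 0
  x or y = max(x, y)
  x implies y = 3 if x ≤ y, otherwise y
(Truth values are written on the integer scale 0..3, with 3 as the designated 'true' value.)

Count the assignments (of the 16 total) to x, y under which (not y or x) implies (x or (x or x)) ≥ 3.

x = 0, y = 0 ↦ 0  <
x = 0, y = 1 ↦ 3  ≥
x = 0, y = 2 ↦ 3  ≥
x = 0, y = 3 ↦ 3  ≥
x = 1, y = 0 ↦ 1  <
x = 1, y = 1 ↦ 3  ≥
x = 1, y = 2 ↦ 3  ≥
x = 1, y = 3 ↦ 3  ≥
x = 2, y = 0 ↦ 2  <
x = 2, y = 1 ↦ 3  ≥
x = 2, y = 2 ↦ 3  ≥
x = 2, y = 3 ↦ 3  ≥
x = 3, y = 0 ↦ 3  ≥
x = 3, y = 1 ↦ 3  ≥
x = 3, y = 2 ↦ 3  ≥
x = 3, y = 3 ↦ 3  ≥
So 13 of the 16 assignments meet the threshold.

13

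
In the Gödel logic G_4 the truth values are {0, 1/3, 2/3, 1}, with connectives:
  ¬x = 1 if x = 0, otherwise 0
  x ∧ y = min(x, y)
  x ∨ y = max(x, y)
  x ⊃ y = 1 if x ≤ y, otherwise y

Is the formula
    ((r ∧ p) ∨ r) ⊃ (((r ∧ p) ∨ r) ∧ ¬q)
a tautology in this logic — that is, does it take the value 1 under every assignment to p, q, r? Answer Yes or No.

Counterexample: take p = 0, q = 1/3, r = 1/3.
r ∧ p = 1/3 ∧ 0 = 0
(r ∧ p) ∨ r = 0 ∨ 1/3 = 1/3
¬q = ¬1/3 = 0
((r ∧ p) ∨ r) ∧ ¬q = 1/3 ∧ 0 = 0
((r ∧ p) ∨ r) ⊃ (((r ∧ p) ∨ r) ∧ ¬q) = 1/3 ⊃ 0 = 0
This gives 0 ≠ 1.

No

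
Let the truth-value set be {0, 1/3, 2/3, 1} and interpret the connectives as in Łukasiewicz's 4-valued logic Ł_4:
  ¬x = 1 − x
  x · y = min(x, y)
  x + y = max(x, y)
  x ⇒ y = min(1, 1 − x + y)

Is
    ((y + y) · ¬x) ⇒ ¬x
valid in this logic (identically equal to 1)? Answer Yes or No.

Yes

x = 0, y = 0 ↦ 1
x = 0, y = 1/3 ↦ 1
x = 0, y = 2/3 ↦ 1
x = 0, y = 1 ↦ 1
x = 1/3, y = 0 ↦ 1
x = 1/3, y = 1/3 ↦ 1
x = 1/3, y = 2/3 ↦ 1
x = 1/3, y = 1 ↦ 1
x = 2/3, y = 0 ↦ 1
x = 2/3, y = 1/3 ↦ 1
x = 2/3, y = 2/3 ↦ 1
x = 2/3, y = 1 ↦ 1
x = 1, y = 0 ↦ 1
x = 1, y = 1/3 ↦ 1
x = 1, y = 2/3 ↦ 1
x = 1, y = 1 ↦ 1
Every assignment gives a value ≥ 1.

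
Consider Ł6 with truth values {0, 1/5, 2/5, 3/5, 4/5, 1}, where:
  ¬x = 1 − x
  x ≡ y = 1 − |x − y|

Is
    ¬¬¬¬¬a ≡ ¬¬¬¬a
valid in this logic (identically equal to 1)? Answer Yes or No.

Counterexample: take a = 0.
¬a = ¬0 = 1
¬¬a = ¬1 = 0
¬¬¬a = ¬0 = 1
¬¬¬¬a = ¬1 = 0
¬¬¬¬¬a = ¬0 = 1
¬a = ¬0 = 1
¬¬a = ¬1 = 0
¬¬¬a = ¬0 = 1
¬¬¬¬a = ¬1 = 0
¬¬¬¬¬a ≡ ¬¬¬¬a = 1 ≡ 0 = 0
This gives 0 ≠ 1.

No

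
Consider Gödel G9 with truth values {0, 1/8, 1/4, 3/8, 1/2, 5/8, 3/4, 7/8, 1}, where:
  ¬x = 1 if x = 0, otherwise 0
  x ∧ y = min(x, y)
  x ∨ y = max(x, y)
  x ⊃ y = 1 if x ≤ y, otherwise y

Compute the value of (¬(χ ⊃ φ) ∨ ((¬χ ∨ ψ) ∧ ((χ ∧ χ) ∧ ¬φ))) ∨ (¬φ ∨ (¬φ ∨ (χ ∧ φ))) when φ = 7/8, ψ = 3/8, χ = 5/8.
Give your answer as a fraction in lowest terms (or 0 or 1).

χ ⊃ φ = 5/8 ⊃ 7/8 = 1
¬(χ ⊃ φ) = ¬1 = 0
¬χ = ¬5/8 = 0
¬χ ∨ ψ = 0 ∨ 3/8 = 3/8
χ ∧ χ = 5/8 ∧ 5/8 = 5/8
¬φ = ¬7/8 = 0
(χ ∧ χ) ∧ ¬φ = 5/8 ∧ 0 = 0
(¬χ ∨ ψ) ∧ ((χ ∧ χ) ∧ ¬φ) = 3/8 ∧ 0 = 0
¬(χ ⊃ φ) ∨ ((¬χ ∨ ψ) ∧ ((χ ∧ χ) ∧ ¬φ)) = 0 ∨ 0 = 0
¬φ = ¬7/8 = 0
¬φ = ¬7/8 = 0
χ ∧ φ = 5/8 ∧ 7/8 = 5/8
¬φ ∨ (χ ∧ φ) = 0 ∨ 5/8 = 5/8
¬φ ∨ (¬φ ∨ (χ ∧ φ)) = 0 ∨ 5/8 = 5/8
(¬(χ ⊃ φ) ∨ ((¬χ ∨ ψ) ∧ ((χ ∧ χ) ∧ ¬φ))) ∨ (¬φ ∨ (¬φ ∨ (χ ∧ φ))) = 0 ∨ 5/8 = 5/8

5/8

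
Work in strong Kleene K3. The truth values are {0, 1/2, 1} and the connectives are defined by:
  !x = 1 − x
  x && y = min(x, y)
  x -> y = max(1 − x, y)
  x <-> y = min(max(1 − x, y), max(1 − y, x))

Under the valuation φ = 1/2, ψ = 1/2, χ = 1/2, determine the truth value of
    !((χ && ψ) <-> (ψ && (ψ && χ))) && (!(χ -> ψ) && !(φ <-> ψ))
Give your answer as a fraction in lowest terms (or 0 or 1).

χ && ψ = 1/2 && 1/2 = 1/2
ψ && χ = 1/2 && 1/2 = 1/2
ψ && (ψ && χ) = 1/2 && 1/2 = 1/2
(χ && ψ) <-> (ψ && (ψ && χ)) = 1/2 <-> 1/2 = 1/2
!((χ && ψ) <-> (ψ && (ψ && χ))) = !1/2 = 1/2
χ -> ψ = 1/2 -> 1/2 = 1/2
!(χ -> ψ) = !1/2 = 1/2
φ <-> ψ = 1/2 <-> 1/2 = 1/2
!(φ <-> ψ) = !1/2 = 1/2
!(χ -> ψ) && !(φ <-> ψ) = 1/2 && 1/2 = 1/2
!((χ && ψ) <-> (ψ && (ψ && χ))) && (!(χ -> ψ) && !(φ <-> ψ)) = 1/2 && 1/2 = 1/2

1/2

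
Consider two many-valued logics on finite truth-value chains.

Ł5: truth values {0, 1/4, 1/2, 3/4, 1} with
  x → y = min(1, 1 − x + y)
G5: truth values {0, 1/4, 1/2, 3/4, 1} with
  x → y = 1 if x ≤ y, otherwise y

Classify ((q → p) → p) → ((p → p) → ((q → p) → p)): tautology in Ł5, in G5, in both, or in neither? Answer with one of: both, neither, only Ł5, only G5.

both

In Ł5: every assignment gives 1 — tautology.
In G5: every assignment gives 1 — tautology.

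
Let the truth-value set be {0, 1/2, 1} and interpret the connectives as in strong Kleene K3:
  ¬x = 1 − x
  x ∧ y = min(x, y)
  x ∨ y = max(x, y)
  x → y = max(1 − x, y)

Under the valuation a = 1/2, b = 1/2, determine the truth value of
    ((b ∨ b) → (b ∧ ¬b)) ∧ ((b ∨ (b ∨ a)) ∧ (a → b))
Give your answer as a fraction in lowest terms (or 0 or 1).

1/2

b ∨ b = 1/2 ∨ 1/2 = 1/2
¬b = ¬1/2 = 1/2
b ∧ ¬b = 1/2 ∧ 1/2 = 1/2
(b ∨ b) → (b ∧ ¬b) = 1/2 → 1/2 = 1/2
b ∨ a = 1/2 ∨ 1/2 = 1/2
b ∨ (b ∨ a) = 1/2 ∨ 1/2 = 1/2
a → b = 1/2 → 1/2 = 1/2
(b ∨ (b ∨ a)) ∧ (a → b) = 1/2 ∧ 1/2 = 1/2
((b ∨ b) → (b ∧ ¬b)) ∧ ((b ∨ (b ∨ a)) ∧ (a → b)) = 1/2 ∧ 1/2 = 1/2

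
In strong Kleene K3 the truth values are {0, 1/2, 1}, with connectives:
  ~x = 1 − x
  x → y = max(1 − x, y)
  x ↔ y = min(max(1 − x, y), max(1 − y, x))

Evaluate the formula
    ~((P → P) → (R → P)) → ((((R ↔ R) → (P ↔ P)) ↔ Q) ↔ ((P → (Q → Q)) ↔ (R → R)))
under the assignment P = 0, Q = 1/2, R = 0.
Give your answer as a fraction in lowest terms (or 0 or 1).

1

P → P = 0 → 0 = 1
R → P = 0 → 0 = 1
(P → P) → (R → P) = 1 → 1 = 1
~((P → P) → (R → P)) = ~1 = 0
R ↔ R = 0 ↔ 0 = 1
P ↔ P = 0 ↔ 0 = 1
(R ↔ R) → (P ↔ P) = 1 → 1 = 1
((R ↔ R) → (P ↔ P)) ↔ Q = 1 ↔ 1/2 = 1/2
Q → Q = 1/2 → 1/2 = 1/2
P → (Q → Q) = 0 → 1/2 = 1
R → R = 0 → 0 = 1
(P → (Q → Q)) ↔ (R → R) = 1 ↔ 1 = 1
(((R ↔ R) → (P ↔ P)) ↔ Q) ↔ ((P → (Q → Q)) ↔ (R → R)) = 1/2 ↔ 1 = 1/2
~((P → P) → (R → P)) → ((((R ↔ R) → (P ↔ P)) ↔ Q) ↔ ((P → (Q → Q)) ↔ (R → R))) = 0 → 1/2 = 1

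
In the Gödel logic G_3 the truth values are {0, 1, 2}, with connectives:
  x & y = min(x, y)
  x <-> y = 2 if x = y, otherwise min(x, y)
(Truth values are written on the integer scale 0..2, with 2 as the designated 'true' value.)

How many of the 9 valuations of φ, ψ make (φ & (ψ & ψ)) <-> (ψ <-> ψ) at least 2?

1

φ = 0, ψ = 0 ↦ 0  <
φ = 0, ψ = 1 ↦ 0  <
φ = 0, ψ = 2 ↦ 0  <
φ = 1, ψ = 0 ↦ 0  <
φ = 1, ψ = 1 ↦ 1  <
φ = 1, ψ = 2 ↦ 1  <
φ = 2, ψ = 0 ↦ 0  <
φ = 2, ψ = 1 ↦ 1  <
φ = 2, ψ = 2 ↦ 2  ≥
So 1 of the 9 assignments meets the threshold.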